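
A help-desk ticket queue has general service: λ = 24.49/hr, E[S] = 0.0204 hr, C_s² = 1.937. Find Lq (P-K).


ρ = λ·E[S] = 24.49·0.0204 = 0.4996
Lq = ρ²(1+C_s²)/(2(1−ρ)) = 0.2496·(1+1.937)/(2·0.5004)
= 0.2496·2.9370/1.0008 = 0.73247

Final: 0.73247


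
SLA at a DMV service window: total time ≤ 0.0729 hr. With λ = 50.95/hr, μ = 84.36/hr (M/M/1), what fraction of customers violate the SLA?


W ~ Exponential(μ−λ) for M/M/1.
μ − λ = 84.36 − 50.95 = 33.4100
P(W > t) = e^{−(μ−λ)t} = e^{−2.4356} = 0.087546

Final: 0.087546


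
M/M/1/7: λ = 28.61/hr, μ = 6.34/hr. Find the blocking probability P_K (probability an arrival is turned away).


ρ = λ/μ = 28.61/6.34 = 4.5126
P_K = (1−ρ)ρ^K/(1−ρ^(K+1)) = (-3.5126·38106.599841)/(1 − 171960.539662)
= -133853.939821/-171959.539662 = 0.778404

Final: 0.778404


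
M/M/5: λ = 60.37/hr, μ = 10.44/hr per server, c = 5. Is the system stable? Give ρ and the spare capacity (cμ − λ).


Total capacity cμ = 5·10.44 = 52.20/hr
ρ = λ/(cμ) = 60.37/52.20 = 1.1565
Stable ⇔ ρ < 1: NO
Spare capacity = cμ − λ = 52.20 − 60.37 = -8.17/hr

Final: ρ = 1.1565; unstable; margin = -8.17/hr


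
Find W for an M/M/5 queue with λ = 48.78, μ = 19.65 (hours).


a = 2.4824; ρ = 0.4965; P₀ = 0.081592
Lq = P₀·a^c·ρ/(c!(1−ρ)²) = 0.12553
Wq = Lq/λ = 0.12553/48.78 = 0.002573 hr
W = Wq + 1/μ = 0.002573 + 0.05089 = 0.05346 hr

Final: 0.05346 hr


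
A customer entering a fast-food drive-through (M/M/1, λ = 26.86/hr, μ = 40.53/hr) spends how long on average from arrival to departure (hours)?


W = 1/(μ−λ) = 1/(40.53 − 26.86) = 1/13.67 = 0.07315 hr

Final: 0.07315 hr


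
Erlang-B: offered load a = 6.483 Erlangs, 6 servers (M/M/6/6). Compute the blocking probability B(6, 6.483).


B(c,a) = (a^c/c!) / Σ_{k=0}^{c} a^k/k!
a^6/6! = 103.115424
Σ terms (k=0..6): 1.00000 + 6.48300 + 21.01464 + 45.41265 + 73.60255 + 95.43306 + 103.11542 = 346.061326
B = 103.115424/346.061326 = 0.297969

Final: 0.297969


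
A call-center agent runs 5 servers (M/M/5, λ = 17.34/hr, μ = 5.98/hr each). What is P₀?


a = λ/μ = 17.34/5.98 = 2.8997; ρ = a/c = 0.5799
Σ_{k=0}^{4} a^k/k! (terms k=0..4) = 1.00000 + 2.89967 + 4.20403 + 4.06343 + 2.94564 = 15.11277
Tail: a^5/(5!(1−ρ)) = 204.99324/(120·0.4201) = 4.06668
P₀ = 1/(15.11277 + 4.06668) = 1/19.17945 = 0.052139

Final: 0.052139


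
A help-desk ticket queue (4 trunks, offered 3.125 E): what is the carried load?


B(4,3.125) = 0.219931 (Erlang-B)
Carried load = a(1 − B) = 3.125·(1 − 0.219931) = 3.125·0.780069 = 2.4377 E

Final: 2.4377 Erlangs


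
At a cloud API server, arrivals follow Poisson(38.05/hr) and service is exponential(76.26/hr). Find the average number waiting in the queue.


ρ = 38.05/76.26 = 0.4990
Lq = ρ²/(1−ρ) = 0.2490/0.5010 = 0.4969

Final: 0.4969


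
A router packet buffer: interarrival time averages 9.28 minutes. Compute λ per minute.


λ = 1/(interarrival time) in consistent units.
1 minute = 1 min, so λ = 1/9.28 = 0.1078 per minute

Final: 0.1078 /min


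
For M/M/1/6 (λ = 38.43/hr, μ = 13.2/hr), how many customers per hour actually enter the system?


ρ = 2.9114; P_K = (1−ρ)ρ^6/(1−ρ^7) = 0.656889
λ_eff = λ(1 − P_K) = 38.43·(1 − 0.656889) = 38.43·0.343111 = 13.1858 /hr

Final: 13.1858 /hr


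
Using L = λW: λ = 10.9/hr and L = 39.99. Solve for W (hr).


W = L/λ = 39.99/10.9 = 3.6688 hr

Final: 3.6688 hr


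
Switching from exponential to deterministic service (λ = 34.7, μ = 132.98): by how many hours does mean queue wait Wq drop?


ρ = 34.7/132.98 = 0.2609
Wq(M/M/1) = ρ/(μ−λ) = 0.2609/98.28 = 0.002655 hr
Wq(M/D/1) = ρ/(2(μ−λ)) = 0.001328 hr
Savings = 0.002655 − 0.001328 = 0.001328 hr

Final: 0.001328 hr


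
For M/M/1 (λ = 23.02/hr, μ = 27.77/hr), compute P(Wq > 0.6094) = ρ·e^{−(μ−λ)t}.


ρ = 23.02/27.77 = 0.8290
P(Wq > t) = ρ·e^{−(μ−λ)t} = 0.8290·e^{−2.8947}
= 0.8290·0.055318 = 0.045856

Final: 0.045856


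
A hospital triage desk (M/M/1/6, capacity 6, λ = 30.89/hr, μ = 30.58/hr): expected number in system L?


ρ = 30.89/30.58 = 1.0101
L = ρ[1 − (K+1)ρ^K + Kρ^(K+1)] / [(1−ρ)(1−ρ^(K+1))]
Numerator: 1.0101·(1 − 7·1.062387 + 6·1.073156) = 0.002255
Denominator: (-0.01014)·(-0.073156) = 0.0007416
L = 0.002255/0.0007416 = 3.0403

Final: 3.0403


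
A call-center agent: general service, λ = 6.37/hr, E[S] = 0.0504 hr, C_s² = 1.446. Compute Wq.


ρ = λ·E[S] = 6.37·0.0504 = 0.3210
E[S²] = E[S]²(1+C_s²) = 0.0504²·(1+1.446) = 0.006213
Wq = λ·E[S²]/(2(1−ρ)) = 6.37·0.006213/(2·0.6790) = 0.02915 hr

Final: 0.02915 hr


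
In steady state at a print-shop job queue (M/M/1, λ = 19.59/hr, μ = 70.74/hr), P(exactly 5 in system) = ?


ρ = 19.59/70.74 = 0.2769
P_n = (1−ρ)·ρ^n = (1 − 0.2769)·0.2769^5 = 0.7231·0.001629 = 0.001178

Final: 0.001178


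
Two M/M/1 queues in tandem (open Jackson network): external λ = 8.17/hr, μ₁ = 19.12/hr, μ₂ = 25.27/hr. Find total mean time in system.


Each node sees arrival rate λ = 8.17/hr (tandem ⇒ throughput preserved).
W₁ = 1/(μ₁−λ) = 1/(19.12−8.17) = 0.09132 hr
W₂ = 1/(μ₂−λ) = 1/(25.27−8.17) = 0.05848 hr
W_total = W₁ + W₂ = 0.09132 + 0.05848 = 0.14980 hr

Final: 0.14980 hr


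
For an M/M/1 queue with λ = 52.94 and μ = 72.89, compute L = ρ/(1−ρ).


ρ = λ/μ = 52.94/72.89 = 0.7263
L = ρ/(1−ρ) = 0.7263/(1 − 0.7263) = 0.7263/0.2737 = 2.6536

Final: 2.6536


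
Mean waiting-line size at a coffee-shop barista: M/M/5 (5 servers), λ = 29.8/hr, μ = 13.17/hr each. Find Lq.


a = λ/μ = 2.2627; ρ = a/5 = 0.4525
P₀ = 0.102579
Lq = P₀·a^c·ρ / (c!·(1−ρ)²) = 0.102579·59.31335·0.4525/(120·0.29971)
= 0.07656

Final: 0.07656


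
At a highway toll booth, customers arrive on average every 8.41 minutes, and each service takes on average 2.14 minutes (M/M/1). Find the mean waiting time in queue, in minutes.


λ = 60/8.41 = 7.1344 /hr
μ = 60/2.14 = 28.0374 /hr
ρ = λ/μ = 7.1344/28.0374 = 0.2545
Wq = ρ/(μ−λ) = 0.2545/(28.0374−7.1344) = 0.01217 hr
In minutes: 0.01217·60 = 0.7304 min

Final: 0.7304 min


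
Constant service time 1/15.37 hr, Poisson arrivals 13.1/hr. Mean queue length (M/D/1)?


ρ = 13.1/15.37 = 0.8523
M/D/1: Lq = ρ²/(2(1−ρ)) = 0.7264/(2·0.1477) = 2.45931

Final: 2.45931


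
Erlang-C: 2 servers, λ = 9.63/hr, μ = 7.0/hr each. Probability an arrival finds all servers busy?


a = λ/μ = 1.3757; ρ = a/2 = 0.6879
P₀ = 0.184934 (from M/M/c formula)
C(c,a) = [a^c/(c!(1−ρ))]·P₀ = [1.89259/(2·0.3121)]·0.184934
= 3.03161·0.184934 = 0.560649

Final: 0.560649


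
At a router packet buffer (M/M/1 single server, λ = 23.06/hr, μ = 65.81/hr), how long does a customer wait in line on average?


ρ = 23.06/65.81 = 0.3504
Wq = ρ/(μ−λ) = 0.3504/(65.81 − 23.06) = 0.3504/42.75 = 0.008197 hr

Final: 0.008197 hr


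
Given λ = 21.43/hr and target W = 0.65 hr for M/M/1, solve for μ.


W = 1/(μ−λ) ⇒ μ − λ = 1/W = 1/0.65 = 1.5385
μ = λ + 1/W = 21.43 + 1.5385 = 22.9685 per hr

Final: 22.9685 /hr


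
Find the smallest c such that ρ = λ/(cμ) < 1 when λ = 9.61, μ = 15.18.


Stability requires cμ > λ ⇔ c > λ/μ.
λ/μ = 9.61/15.18 = 0.6331
Minimum integer c = ⌊0.6331⌋ + 1 = 1
Check: 1·15.18 = 15.18 > 9.61, while 0·15.18 = 0.00 ≤ 9.61

Final: 1 servers


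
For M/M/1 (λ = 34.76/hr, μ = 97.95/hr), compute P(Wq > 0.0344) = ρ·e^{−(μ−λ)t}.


ρ = 34.76/97.95 = 0.3549
P(Wq > t) = ρ·e^{−(μ−λ)t} = 0.3549·e^{−2.1737}
= 0.3549·0.113752 = 0.040368

Final: 0.040368


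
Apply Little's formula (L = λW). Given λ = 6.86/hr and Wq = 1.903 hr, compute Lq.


Lq = λWq = 6.86·1.903 = 13.0546

Final: 13.0546


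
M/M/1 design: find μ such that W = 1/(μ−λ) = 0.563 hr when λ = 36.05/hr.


W = 1/(μ−λ) ⇒ μ − λ = 1/W = 1/0.563 = 1.7762
μ = λ + 1/W = 36.05 + 1.7762 = 37.8262 per hr

Final: 37.8262 /hr


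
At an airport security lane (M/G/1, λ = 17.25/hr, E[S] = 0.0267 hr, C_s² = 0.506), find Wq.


ρ = λ·E[S] = 17.25·0.0267 = 0.4606
E[S²] = E[S]²(1+C_s²) = 0.0267²·(1+0.506) = 0.001074
Wq = λ·E[S²]/(2(1−ρ)) = 17.25·0.001074/(2·0.5394) = 0.01717 hr

Final: 0.01717 hr


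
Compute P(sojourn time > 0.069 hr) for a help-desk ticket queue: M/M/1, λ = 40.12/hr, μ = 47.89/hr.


W ~ Exponential(μ−λ) for M/M/1.
μ − λ = 47.89 − 40.12 = 7.7700
P(W > t) = e^{−(μ−λ)t} = e^{−0.5361} = 0.585008

Final: 0.585008


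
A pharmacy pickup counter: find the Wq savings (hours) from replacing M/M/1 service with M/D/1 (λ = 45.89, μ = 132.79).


ρ = 45.89/132.79 = 0.3456
Wq(M/M/1) = ρ/(μ−λ) = 0.3456/86.90 = 0.003977 hr
Wq(M/D/1) = ρ/(2(μ−λ)) = 0.001988 hr
Savings = 0.003977 − 0.001988 = 0.001988 hr

Final: 0.001988 hr


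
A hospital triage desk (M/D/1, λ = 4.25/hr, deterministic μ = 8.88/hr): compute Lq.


ρ = 4.25/8.88 = 0.4786
M/D/1: Lq = ρ²/(2(1−ρ)) = 0.2291/(2·0.5214) = 0.21966

Final: 0.21966


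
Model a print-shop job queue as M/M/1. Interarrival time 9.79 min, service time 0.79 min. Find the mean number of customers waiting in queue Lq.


λ = 60/9.79 = 6.1287 /hr
μ = 60/0.79 = 75.9494 /hr
ρ = λ/μ = 6.1287/75.9494 = 0.08069
Lq = ρ²/(1−ρ) = 0.006512/0.9193 = 0.007083

Final: 0.007083


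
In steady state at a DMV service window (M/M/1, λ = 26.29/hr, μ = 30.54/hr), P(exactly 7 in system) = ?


ρ = 26.29/30.54 = 0.8608
P_n = (1−ρ)·ρ^n = (1 − 0.8608)·0.8608^7 = 0.1392·0.350309 = 0.048750

Final: 0.048750


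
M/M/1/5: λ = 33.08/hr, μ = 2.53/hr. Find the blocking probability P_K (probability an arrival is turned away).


ρ = λ/μ = 33.08/2.53 = 13.0751
P_K = (1−ρ)ρ^K/(1−ρ^(K+1)) = (-12.0751·382142.111133)/(1 − 4996545.864145)
= -4614403.753012/-4996544.864145 = 0.923519

Final: 0.923519


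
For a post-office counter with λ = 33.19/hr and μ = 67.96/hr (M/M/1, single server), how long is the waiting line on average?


ρ = 33.19/67.96 = 0.4884
Lq = ρ²/(1−ρ) = 0.2385/0.5116 = 0.4662

Final: 0.4662


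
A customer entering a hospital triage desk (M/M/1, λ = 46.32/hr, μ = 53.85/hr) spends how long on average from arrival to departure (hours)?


W = 1/(μ−λ) = 1/(53.85 − 46.32) = 1/7.53 = 0.1328 hr

Final: 0.1328 hr


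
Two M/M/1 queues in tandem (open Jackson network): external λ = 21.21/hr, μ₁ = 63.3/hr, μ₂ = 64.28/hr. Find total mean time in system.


Each node sees arrival rate λ = 21.21/hr (tandem ⇒ throughput preserved).
W₁ = 1/(μ₁−λ) = 1/(63.3−21.21) = 0.02376 hr
W₂ = 1/(μ₂−λ) = 1/(64.28−21.21) = 0.02322 hr
W_total = W₁ + W₂ = 0.02376 + 0.02322 = 0.04698 hr

Final: 0.04698 hr


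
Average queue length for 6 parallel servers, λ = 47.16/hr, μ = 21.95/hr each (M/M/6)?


a = λ/μ = 2.1485; ρ = a/6 = 0.3581
P₀ = 0.116390
Lq = P₀·a^c·ρ / (c!·(1−ρ)²) = 0.116390·98.36388·0.3581/(720·0.41205)
= 0.01382

Final: 0.01382


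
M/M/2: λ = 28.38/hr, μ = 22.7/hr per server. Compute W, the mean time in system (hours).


a = 1.2502; ρ = 0.6251; P₀ = 0.230686
Lq = P₀·a^c·ρ/(c!(1−ρ)²) = 0.80189
Wq = Lq/λ = 0.80189/28.38 = 0.02826 hr
W = Wq + 1/μ = 0.02826 + 0.04405 = 0.07231 hr

Final: 0.07231 hr


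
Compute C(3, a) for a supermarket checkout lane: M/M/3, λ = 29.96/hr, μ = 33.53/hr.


a = λ/μ = 0.8935; ρ = a/3 = 0.2978
P₀ = 0.406165 (from M/M/c formula)
C(c,a) = [a^c/(c!(1−ρ))]·P₀ = [0.71339/(6·0.7022)]·0.406165
= 0.16933·0.406165 = 0.068777

Final: 0.068777


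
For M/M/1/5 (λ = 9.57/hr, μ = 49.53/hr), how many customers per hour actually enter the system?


ρ = 0.1932; P_K = (1−ρ)ρ^5/(1−ρ^6) = 0.0002173
λ_eff = λ(1 − P_K) = 9.57·(1 − 0.0002173) = 9.57·0.999783 = 9.5679 /hr

Final: 9.5679 /hr


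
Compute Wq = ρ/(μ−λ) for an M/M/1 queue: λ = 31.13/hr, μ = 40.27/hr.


ρ = 31.13/40.27 = 0.7730
Wq = ρ/(μ−λ) = 0.7730/(40.27 − 31.13) = 0.7730/9.14 = 0.08458 hr

Final: 0.08458 hr


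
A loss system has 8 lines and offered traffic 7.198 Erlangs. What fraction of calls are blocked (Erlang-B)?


B(c,a) = (a^c/c!) / Σ_{k=0}^{c} a^k/k!
a^8/8! = 178.720436
Σ terms (k=0..8): 1.00000 + 7.19800 + 25.90560 + 62.15617 + 111.85004 + 161.01931 + 193.16950 + 198.63344 + 178.72044 = 939.652499
B = 178.720436/939.652499 = 0.190198

Final: 0.190198


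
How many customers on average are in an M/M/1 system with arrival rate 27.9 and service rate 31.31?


ρ = λ/μ = 27.9/31.31 = 0.8911
L = ρ/(1−ρ) = 0.8911/(1 − 0.8911) = 0.8911/0.1089 = 8.1818

Final: 8.1818


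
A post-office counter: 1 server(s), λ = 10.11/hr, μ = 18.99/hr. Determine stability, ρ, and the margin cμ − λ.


Total capacity cμ = 1·18.99 = 18.99/hr
ρ = λ/(cμ) = 10.11/18.99 = 0.5324
Stable ⇔ ρ < 1: YES
Spare capacity = cμ − λ = 18.99 − 10.11 = 8.88/hr

Final: ρ = 0.5324; stable; margin = 8.88/hr


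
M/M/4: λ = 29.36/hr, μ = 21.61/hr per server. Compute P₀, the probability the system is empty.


a = λ/μ = 29.36/21.61 = 1.3586; ρ = a/c = 0.3397
Σ_{k=0}^{3} a^k/k! (terms k=0..3) = 1.00000 + 1.35863 + 0.92294 + 0.41798 = 3.69955
Tail: a^4/(4!(1−ρ)) = 3.40726/(24·0.6603) = 0.21499
P₀ = 1/(3.69955 + 0.21499) = 1/3.91454 = 0.255458

Final: 0.255458


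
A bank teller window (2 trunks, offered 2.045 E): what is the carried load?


B(2,2.045) = 0.407128 (Erlang-B)
Carried load = a(1 − B) = 2.045·(1 − 0.407128) = 2.045·0.592872 = 1.2124 E

Final: 1.2124 Erlangs


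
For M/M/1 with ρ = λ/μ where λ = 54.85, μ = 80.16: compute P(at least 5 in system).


ρ = 54.85/80.16 = 0.6843
P(N ≥ n) = ρ^n = 0.6843^5 = 0.150001

Final: 0.150001


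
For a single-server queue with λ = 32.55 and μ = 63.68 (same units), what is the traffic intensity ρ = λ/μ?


ρ = λ/μ = 32.55/63.68 = 0.5111

Final: 0.5111


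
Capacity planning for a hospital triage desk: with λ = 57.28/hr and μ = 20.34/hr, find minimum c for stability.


Stability requires cμ > λ ⇔ c > λ/μ.
λ/μ = 57.28/20.34 = 2.8161
Minimum integer c = ⌊2.8161⌋ + 1 = 3
Check: 3·20.34 = 61.02 > 57.28, while 2·20.34 = 40.68 ≤ 57.28

Final: 3 servers


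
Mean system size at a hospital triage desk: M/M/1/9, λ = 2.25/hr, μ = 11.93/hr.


ρ = 2.25/11.93 = 0.1886
L = ρ[1 − (K+1)ρ^K + Kρ^(K+1)] / [(1−ρ)(1−ρ^(K+1))]
Numerator: 0.1886·(1 − 10·0.0000003019 + 9·0.00000005694) = 0.188600
Denominator: (0.8114)·(1.000000) = 0.811400
L = 0.188600/0.811400 = 0.2324

Final: 0.2324


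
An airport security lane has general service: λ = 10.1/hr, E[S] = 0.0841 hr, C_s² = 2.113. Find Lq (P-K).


ρ = λ·E[S] = 10.1·0.0841 = 0.8494
Lq = ρ²(1+C_s²)/(2(1−ρ)) = 0.7215·(1+2.113)/(2·0.1506)
= 0.7215·3.1130/0.3012 = 7.45741

Final: 7.45741


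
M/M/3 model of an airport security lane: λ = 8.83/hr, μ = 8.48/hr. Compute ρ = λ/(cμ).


ρ = λ/(cμ) = 8.83/(3·8.48) = 8.83/25.44 = 0.3471

Final: 0.3471


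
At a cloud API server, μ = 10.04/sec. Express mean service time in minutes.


Mean service time = 1/μ = 1/10.04 second = 0.09960 second
In minutes: 0.09960 × 0.0166667 = 0.001660 min

Final: 0.001660 min


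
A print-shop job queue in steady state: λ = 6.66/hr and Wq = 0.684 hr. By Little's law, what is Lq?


Lq = λWq = 6.66·0.684 = 4.5554

Final: 4.5554


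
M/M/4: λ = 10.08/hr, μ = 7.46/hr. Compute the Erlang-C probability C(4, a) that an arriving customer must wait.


a = λ/μ = 1.3512; ρ = a/4 = 0.3378
P₀ = 0.257401 (from M/M/c formula)
C(c,a) = [a^c/(c!(1−ρ))]·P₀ = [3.33340/(24·0.6622)]·0.257401
= 0.20974·0.257401 = 0.053988

Final: 0.053988


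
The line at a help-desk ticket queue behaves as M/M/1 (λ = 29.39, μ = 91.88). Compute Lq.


ρ = 29.39/91.88 = 0.3199
Lq = ρ²/(1−ρ) = 0.1023/0.6801 = 0.1504

Final: 0.1504


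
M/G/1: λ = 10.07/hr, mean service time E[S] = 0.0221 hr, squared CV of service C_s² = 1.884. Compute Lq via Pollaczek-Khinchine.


ρ = λ·E[S] = 10.07·0.0221 = 0.2225
Lq = ρ²(1+C_s²)/(2(1−ρ)) = 0.04953·(1+1.884)/(2·0.7775)
= 0.04953·2.8840/1.5549 = 0.09186

Final: 0.09186


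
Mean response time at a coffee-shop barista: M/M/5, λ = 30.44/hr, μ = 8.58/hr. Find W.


a = 3.5478; ρ = 0.7096; P₀ = 0.024383
Lq = P₀·a^c·ρ/(c!(1−ρ)²) = 0.96065
Wq = Lq/λ = 0.96065/30.44 = 0.03156 hr
W = Wq + 1/μ = 0.03156 + 0.11655 = 0.14811 hr

Final: 0.14811 hr


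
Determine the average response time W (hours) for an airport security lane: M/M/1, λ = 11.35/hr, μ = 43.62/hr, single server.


W = 1/(μ−λ) = 1/(43.62 − 11.35) = 1/32.27 = 0.03099 hr

Final: 0.03099 hr


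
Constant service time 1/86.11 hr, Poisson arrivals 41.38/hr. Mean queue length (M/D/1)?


ρ = 41.38/86.11 = 0.4805
M/D/1: Lq = ρ²/(2(1−ρ)) = 0.2309/(2·0.5195) = 0.22228

Final: 0.22228


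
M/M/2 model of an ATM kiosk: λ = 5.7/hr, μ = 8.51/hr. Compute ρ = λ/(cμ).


ρ = λ/(cμ) = 5.7/(2·8.51) = 5.7/17.02 = 0.3349

Final: 0.3349


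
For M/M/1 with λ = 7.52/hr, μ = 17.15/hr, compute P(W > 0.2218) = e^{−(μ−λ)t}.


W ~ Exponential(μ−λ) for M/M/1.
μ − λ = 17.15 − 7.52 = 9.6300
P(W > t) = e^{−(μ−λ)t} = e^{−2.1359} = 0.118134

Final: 0.118134


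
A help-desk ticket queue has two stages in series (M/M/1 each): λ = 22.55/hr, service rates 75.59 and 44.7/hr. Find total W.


Each node sees arrival rate λ = 22.55/hr (tandem ⇒ throughput preserved).
W₁ = 1/(μ₁−λ) = 1/(75.59−22.55) = 0.01885 hr
W₂ = 1/(μ₂−λ) = 1/(44.7−22.55) = 0.04515 hr
W_total = W₁ + W₂ = 0.01885 + 0.04515 = 0.06400 hr

Final: 0.06400 hr


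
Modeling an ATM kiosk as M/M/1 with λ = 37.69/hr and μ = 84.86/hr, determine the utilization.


ρ = λ/μ = 37.69/84.86 = 0.4441

Final: 0.4441


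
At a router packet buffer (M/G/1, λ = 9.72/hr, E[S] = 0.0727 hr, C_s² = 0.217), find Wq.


ρ = λ·E[S] = 9.72·0.0727 = 0.7066
E[S²] = E[S]²(1+C_s²) = 0.0727²·(1+0.217) = 0.006432
Wq = λ·E[S²]/(2(1−ρ)) = 9.72·0.006432/(2·0.2934) = 0.10656 hr

Final: 0.10656 hr


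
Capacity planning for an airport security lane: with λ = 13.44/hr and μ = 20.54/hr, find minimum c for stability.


Stability requires cμ > λ ⇔ c > λ/μ.
λ/μ = 13.44/20.54 = 0.6543
Minimum integer c = ⌊0.6543⌋ + 1 = 1
Check: 1·20.54 = 20.54 > 13.44, while 0·20.54 = 0.00 ≤ 13.44

Final: 1 servers


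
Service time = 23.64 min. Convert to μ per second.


μ = 1/(service time) in consistent units.
1 second = 0.0166667 min, so μ = 0.0166667/23.64 = 0.0007050 per second

Final: 0.0007050 /sec


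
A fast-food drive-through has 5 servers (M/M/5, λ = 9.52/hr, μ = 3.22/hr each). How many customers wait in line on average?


a = λ/μ = 2.9565; ρ = a/5 = 0.5913
P₀ = 0.048963
Lq = P₀·a^c·ρ / (c!·(1−ρ)²) = 0.048963·225.89436·0.5913/(120·0.16703)
= 0.32629

Final: 0.32629


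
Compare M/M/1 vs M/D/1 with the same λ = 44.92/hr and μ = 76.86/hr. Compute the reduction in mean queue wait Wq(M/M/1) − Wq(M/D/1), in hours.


ρ = 44.92/76.86 = 0.5844
Wq(M/M/1) = ρ/(μ−λ) = 0.5844/31.94 = 0.01830 hr
Wq(M/D/1) = ρ/(2(μ−λ)) = 0.009149 hr
Savings = 0.01830 − 0.009149 = 0.009149 hr

Final: 0.009149 hr


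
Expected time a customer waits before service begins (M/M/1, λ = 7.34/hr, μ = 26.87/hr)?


ρ = 7.34/26.87 = 0.2732
Wq = ρ/(μ−λ) = 0.2732/(26.87 − 7.34) = 0.2732/19.53 = 0.01399 hr

Final: 0.01399 hr


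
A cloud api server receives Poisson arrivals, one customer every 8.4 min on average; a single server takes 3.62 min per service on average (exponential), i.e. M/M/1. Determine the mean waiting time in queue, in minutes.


λ = 60/8.4 = 7.1429 /hr
μ = 60/3.62 = 16.5746 /hr
ρ = λ/μ = 7.1429/16.5746 = 0.4310
Wq = ρ/(μ−λ) = 0.4310/(16.5746−7.1429) = 0.04569 hr
In minutes: 0.04569·60 = 2.742 min

Final: 2.742 min


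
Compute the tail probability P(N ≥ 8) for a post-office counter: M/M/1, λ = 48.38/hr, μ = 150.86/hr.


ρ = 48.38/150.86 = 0.3207
P(N ≥ n) = ρ^n = 0.3207^8 = 0.0001119

Final: 0.0001119


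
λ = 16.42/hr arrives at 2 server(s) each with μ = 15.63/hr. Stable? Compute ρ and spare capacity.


Total capacity cμ = 2·15.63 = 31.26/hr
ρ = λ/(cμ) = 16.42/31.26 = 0.5253
Stable ⇔ ρ < 1: YES
Spare capacity = cμ − λ = 31.26 − 16.42 = 14.84/hr

Final: ρ = 0.5253; stable; margin = 14.84/hr


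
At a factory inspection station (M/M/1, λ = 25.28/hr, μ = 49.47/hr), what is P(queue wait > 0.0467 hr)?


ρ = 25.28/49.47 = 0.5110
P(Wq > t) = ρ·e^{−(μ−λ)t} = 0.5110·e^{−1.1297}
= 0.5110·0.323139 = 0.165129

Final: 0.165129


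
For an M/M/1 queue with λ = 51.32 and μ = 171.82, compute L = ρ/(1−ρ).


ρ = λ/μ = 51.32/171.82 = 0.2987
L = ρ/(1−ρ) = 0.2987/(1 − 0.2987) = 0.2987/0.7013 = 0.4259

Final: 0.4259


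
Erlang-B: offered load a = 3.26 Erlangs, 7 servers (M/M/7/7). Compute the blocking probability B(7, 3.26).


B(c,a) = (a^c/c!) / Σ_{k=0}^{c} a^k/k!
a^7/7! = 0.776413
Σ terms (k=0..7): 1.00000 + 3.26000 + 5.31380 + 5.77433 + 4.70608 + 3.06836 + 1.66714 + 0.77641 = 25.566128
B = 0.776413/25.566128 = 0.030369

Final: 0.030369


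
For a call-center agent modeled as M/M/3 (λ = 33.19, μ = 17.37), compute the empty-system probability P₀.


a = λ/μ = 33.19/17.37 = 1.9108; ρ = a/c = 0.6369
Σ_{k=0}^{2} a^k/k! (terms k=0..2) = 1.00000 + 1.91077 + 1.82551 = 4.73628
Tail: a^3/(3!(1−ρ)) = 6.97625/(6·0.3631) = 3.20237
P₀ = 1/(4.73628 + 3.20237) = 1/7.93864 = 0.125966

Final: 0.125966


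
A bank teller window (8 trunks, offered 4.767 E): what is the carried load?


B(8,4.767) = 0.059462 (Erlang-B)
Carried load = a(1 − B) = 4.767·(1 − 0.059462) = 4.767·0.940538 = 4.4835 E

Final: 4.4835 Erlangs


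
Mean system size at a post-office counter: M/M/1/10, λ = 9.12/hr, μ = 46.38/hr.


ρ = 9.12/46.38 = 0.1966
L = ρ[1 − (K+1)ρ^K + Kρ^(K+1)] / [(1−ρ)(1−ρ^(K+1))]
Numerator: 0.1966·(1 − 11·0.00000008643 + 10·0.00000001699) = 0.196636
Denominator: (0.8034)·(1.000000) = 0.803364
L = 0.196636/0.803364 = 0.2448

Final: 0.2448


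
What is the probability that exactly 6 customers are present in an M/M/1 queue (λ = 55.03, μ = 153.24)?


ρ = 55.03/153.24 = 0.3591
P_n = (1−ρ)·ρ^n = (1 − 0.3591)·0.3591^6 = 0.6409·0.002145 = 0.001375

Final: 0.001375


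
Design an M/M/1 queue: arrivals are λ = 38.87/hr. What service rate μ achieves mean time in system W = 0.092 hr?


W = 1/(μ−λ) ⇒ μ − λ = 1/W = 1/0.092 = 10.8696
μ = λ + 1/W = 38.87 + 10.8696 = 49.7396 per hr

Final: 49.7396 /hr


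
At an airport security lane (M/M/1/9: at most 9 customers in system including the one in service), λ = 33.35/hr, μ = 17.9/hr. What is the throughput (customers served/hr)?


ρ = 1.8631; P_K = (1−ρ)ρ^9/(1−ρ^10) = 0.464189
λ_eff = λ(1 − P_K) = 33.35·(1 − 0.464189) = 33.35·0.535811 = 17.8693 /hr

Final: 17.8693 /hr


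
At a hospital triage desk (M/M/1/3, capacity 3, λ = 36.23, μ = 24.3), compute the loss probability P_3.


ρ = λ/μ = 36.23/24.3 = 1.4909
P_K = (1−ρ)ρ^K/(1−ρ^(K+1)) = (-0.4909·3.314257)/(1 − 4.941380)
= -1.627123/-3.941380 = 0.412831

Final: 0.412831


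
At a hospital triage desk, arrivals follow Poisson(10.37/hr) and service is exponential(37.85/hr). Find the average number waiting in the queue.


ρ = 10.37/37.85 = 0.2740
Lq = ρ²/(1−ρ) = 0.07506/0.7260 = 0.1034

Final: 0.1034


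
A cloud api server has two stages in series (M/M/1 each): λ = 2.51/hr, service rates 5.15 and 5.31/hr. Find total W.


Each node sees arrival rate λ = 2.51/hr (tandem ⇒ throughput preserved).
W₁ = 1/(μ₁−λ) = 1/(5.15−2.51) = 0.37879 hr
W₂ = 1/(μ₂−λ) = 1/(5.31−2.51) = 0.35714 hr
W_total = W₁ + W₂ = 0.37879 + 0.35714 = 0.73593 hr

Final: 0.73593 hr


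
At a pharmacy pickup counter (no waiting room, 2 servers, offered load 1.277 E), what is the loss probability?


B(c,a) = (a^c/c!) / Σ_{k=0}^{c} a^k/k!
a^2/2! = 0.815364
Σ terms (k=0..2): 1.00000 + 1.27700 + 0.81536 = 3.092364
B = 0.815364/3.092364 = 0.263670

Final: 0.263670


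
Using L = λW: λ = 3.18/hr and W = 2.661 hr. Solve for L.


L = λW = 3.18·2.661 = 8.4620

Final: 8.4620


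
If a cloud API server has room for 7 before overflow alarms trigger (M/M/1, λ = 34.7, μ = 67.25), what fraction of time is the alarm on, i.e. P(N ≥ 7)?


ρ = 34.7/67.25 = 0.5160
P(N ≥ n) = ρ^n = 0.5160^7 = 0.009738

Final: 0.009738


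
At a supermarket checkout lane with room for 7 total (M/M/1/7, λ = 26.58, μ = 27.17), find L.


ρ = 26.58/27.17 = 0.9783
L = ρ[1 − (K+1)ρ^K + Kρ^(K+1)] / [(1−ρ)(1−ρ^(K+1))]
Numerator: 0.9783·(1 − 8·0.857546 + 7·0.838924) = 0.011839
Denominator: (0.02172)·(0.161076) = 0.003498
L = 0.011839/0.003498 = 3.3848

Final: 3.3848


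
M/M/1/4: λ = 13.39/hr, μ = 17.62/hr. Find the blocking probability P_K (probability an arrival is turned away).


ρ = λ/μ = 13.39/17.62 = 0.7599
P_K = (1−ρ)ρ^K/(1−ρ^(K+1)) = (0.2401·0.333502)/(1 − 0.253439)
= 0.080063/0.746561 = 0.107243

Final: 0.107243


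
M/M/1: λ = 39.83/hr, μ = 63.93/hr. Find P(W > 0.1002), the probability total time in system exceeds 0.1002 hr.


W ~ Exponential(μ−λ) for M/M/1.
μ − λ = 63.93 − 39.83 = 24.1000
P(W > t) = e^{−(μ−λ)t} = e^{−2.4148} = 0.089383

Final: 0.089383


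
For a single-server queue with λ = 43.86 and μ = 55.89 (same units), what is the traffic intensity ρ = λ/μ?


ρ = λ/μ = 43.86/55.89 = 0.7848

Final: 0.7848


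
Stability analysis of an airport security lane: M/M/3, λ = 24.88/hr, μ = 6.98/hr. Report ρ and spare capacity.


Total capacity cμ = 3·6.98 = 20.94/hr
ρ = λ/(cμ) = 24.88/20.94 = 1.1882
Stable ⇔ ρ < 1: NO
Spare capacity = cμ − λ = 20.94 − 24.88 = -3.94/hr

Final: ρ = 1.1882; unstable; margin = -3.94/hr


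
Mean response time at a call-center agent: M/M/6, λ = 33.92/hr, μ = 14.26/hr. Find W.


a = 2.3787; ρ = 0.3964; P₀ = 0.092283
Lq = P₀·a^c·ρ/(c!(1−ρ)²) = 0.02527
Wq = Lq/λ = 0.02527/33.92 = 0.0007449 hr
W = Wq + 1/μ = 0.0007449 + 0.07013 = 0.07087 hr

Final: 0.07087 hr


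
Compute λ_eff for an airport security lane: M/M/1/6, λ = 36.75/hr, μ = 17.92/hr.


ρ = 2.0508; P_K = (1−ρ)ρ^6/(1−ρ^7) = 0.515762
λ_eff = λ(1 − P_K) = 36.75·(1 − 0.515762) = 36.75·0.484238 = 17.7958 /hr

Final: 17.7958 /hr


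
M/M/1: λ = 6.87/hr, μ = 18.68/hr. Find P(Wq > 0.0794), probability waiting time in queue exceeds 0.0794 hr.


ρ = 6.87/18.68 = 0.3678
P(Wq > t) = ρ·e^{−(μ−λ)t} = 0.3678·e^{−0.9377}
= 0.3678·0.391522 = 0.143991

Final: 0.143991


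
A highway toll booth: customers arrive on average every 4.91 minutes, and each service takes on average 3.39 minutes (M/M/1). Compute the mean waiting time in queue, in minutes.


λ = 60/4.91 = 12.2200 /hr
μ = 60/3.39 = 17.6991 /hr
ρ = λ/μ = 12.2200/17.6991 = 0.6904
Wq = ρ/(μ−λ) = 0.6904/(17.6991−12.2200) = 0.12601 hr
In minutes: 0.12601·60 = 7.561 min

Final: 7.561 min


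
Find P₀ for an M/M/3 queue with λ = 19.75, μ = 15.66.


a = λ/μ = 19.75/15.66 = 1.2612; ρ = a/c = 0.4204
Σ_{k=0}^{2} a^k/k! (terms k=0..2) = 1.00000 + 1.26117 + 0.79528 = 3.05646
Tail: a^3/(3!(1−ρ)) = 2.00598/(6·0.5796) = 0.57682
P₀ = 1/(3.05646 + 0.57682) = 1/3.63328 = 0.275234

Final: 0.275234


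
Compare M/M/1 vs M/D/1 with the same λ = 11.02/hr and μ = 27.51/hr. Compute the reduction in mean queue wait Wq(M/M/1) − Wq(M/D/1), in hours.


ρ = 11.02/27.51 = 0.4006
Wq(M/M/1) = ρ/(μ−λ) = 0.4006/16.49 = 0.02429 hr
Wq(M/D/1) = ρ/(2(μ−λ)) = 0.01215 hr
Savings = 0.02429 − 0.01215 = 0.01215 hr

Final: 0.01215 hr


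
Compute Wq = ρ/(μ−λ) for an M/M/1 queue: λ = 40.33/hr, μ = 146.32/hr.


ρ = 40.33/146.32 = 0.2756
Wq = ρ/(μ−λ) = 0.2756/(146.32 − 40.33) = 0.2756/105.99 = 0.002601 hr

Final: 0.002601 hr


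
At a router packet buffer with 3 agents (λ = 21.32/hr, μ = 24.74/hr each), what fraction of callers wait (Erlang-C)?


a = λ/μ = 0.8618; ρ = a/3 = 0.2873
P₀ = 0.419687 (from M/M/c formula)
C(c,a) = [a^c/(c!(1−ρ))]·P₀ = [0.63997/(6·0.7127)]·0.419687
= 0.14965·0.419687 = 0.062806

Final: 0.062806


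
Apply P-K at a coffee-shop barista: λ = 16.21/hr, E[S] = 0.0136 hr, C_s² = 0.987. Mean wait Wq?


ρ = λ·E[S] = 16.21·0.0136 = 0.2205
E[S²] = E[S]²(1+C_s²) = 0.0136²·(1+0.987) = 0.0003675
Wq = λ·E[S²]/(2(1−ρ)) = 16.21·0.0003675/(2·0.7795) = 0.003821 hr

Final: 0.003821 hr


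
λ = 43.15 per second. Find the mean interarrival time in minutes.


Mean interarrival time = 1/λ = 1/43.15 second = 0.02317 second
In minutes: 0.02317 × 0.0166667 = 0.0003862 min

Final: 0.0003862 min


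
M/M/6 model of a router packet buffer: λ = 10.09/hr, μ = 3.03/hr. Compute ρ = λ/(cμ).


ρ = λ/(cμ) = 10.09/(6·3.03) = 10.09/18.18 = 0.5550

Final: 0.5550


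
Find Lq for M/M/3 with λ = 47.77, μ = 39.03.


a = λ/μ = 1.2239; ρ = a/3 = 0.4080
P₀ = 0.286608
Lq = P₀·a^c·ρ / (c!·(1−ρ)²) = 0.286608·1.83345·0.4080/(6·0.35049)
= 0.10194

Final: 0.10194


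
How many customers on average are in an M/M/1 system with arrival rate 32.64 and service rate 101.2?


ρ = λ/μ = 32.64/101.2 = 0.3225
L = ρ/(1−ρ) = 0.3225/(1 − 0.3225) = 0.3225/0.6775 = 0.4761

Final: 0.4761


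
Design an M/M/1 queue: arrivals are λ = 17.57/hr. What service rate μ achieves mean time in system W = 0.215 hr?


W = 1/(μ−λ) ⇒ μ − λ = 1/W = 1/0.215 = 4.6512
μ = λ + 1/W = 17.57 + 4.6512 = 22.2212 per hr

Final: 22.2212 /hr


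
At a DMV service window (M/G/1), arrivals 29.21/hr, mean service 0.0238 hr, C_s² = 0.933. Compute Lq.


ρ = λ·E[S] = 29.21·0.0238 = 0.6952
Lq = ρ²(1+C_s²)/(2(1−ρ)) = 0.4833·(1+0.933)/(2·0.3048)
= 0.4833·1.9330/0.6096 = 1.53250

Final: 1.53250


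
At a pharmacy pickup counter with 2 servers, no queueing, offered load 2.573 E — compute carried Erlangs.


B(2,2.573) = 0.480907 (Erlang-B)
Carried load = a(1 − B) = 2.573·(1 − 0.480907) = 2.573·0.519093 = 1.3356 E

Final: 1.3356 Erlangs


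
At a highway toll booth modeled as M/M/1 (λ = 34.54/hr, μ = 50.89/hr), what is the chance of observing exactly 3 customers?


ρ = 34.54/50.89 = 0.6787
P_n = (1−ρ)·ρ^n = (1 − 0.6787)·0.6787^3 = 0.3213·0.312658 = 0.100451

Final: 0.100451


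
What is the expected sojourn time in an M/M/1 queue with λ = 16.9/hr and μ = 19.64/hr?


W = 1/(μ−λ) = 1/(19.64 − 16.9) = 1/2.74 = 0.3650 hr

Final: 0.3650 hr


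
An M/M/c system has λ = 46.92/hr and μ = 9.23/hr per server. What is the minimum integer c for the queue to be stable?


Stability requires cμ > λ ⇔ c > λ/μ.
λ/μ = 46.92/9.23 = 5.0834
Minimum integer c = ⌊5.0834⌋ + 1 = 6
Check: 6·9.23 = 55.38 > 46.92, while 5·9.23 = 46.15 ≤ 46.92

Final: 6 servers


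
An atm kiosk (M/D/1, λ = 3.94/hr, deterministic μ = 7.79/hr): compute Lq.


ρ = 3.94/7.79 = 0.5058
M/D/1: Lq = ρ²/(2(1−ρ)) = 0.2558/(2·0.4942) = 0.25880

Final: 0.25880


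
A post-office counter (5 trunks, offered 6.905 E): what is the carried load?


B(5,6.905) = 0.419065 (Erlang-B)
Carried load = a(1 − B) = 6.905·(1 − 0.419065) = 6.905·0.580935 = 4.0114 E

Final: 4.0114 Erlangs


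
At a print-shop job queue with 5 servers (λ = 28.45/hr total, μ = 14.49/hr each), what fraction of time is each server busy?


ρ = λ/(cμ) = 28.45/(5·14.49) = 28.45/72.45 = 0.3927

Final: 0.3927


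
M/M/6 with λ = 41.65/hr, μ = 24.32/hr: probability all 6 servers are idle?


a = λ/μ = 41.65/24.32 = 1.7126; ρ = a/c = 0.2854
Σ_{k=0}^{5} a^k/k! (terms k=0..5) = 1.00000 + 1.71258 + 1.46647 + 0.83715 + 0.35842 + 0.12277 = 5.49739
Tail: a^6/(6!(1−ρ)) = 25.22950/(720·0.7146) = 0.04904
P₀ = 1/(5.49739 + 0.04904) = 1/5.54643 = 0.180296

Final: 0.180296


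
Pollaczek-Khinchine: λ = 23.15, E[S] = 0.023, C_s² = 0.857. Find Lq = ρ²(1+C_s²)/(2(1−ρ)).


ρ = λ·E[S] = 23.15·0.023 = 0.5324
Lq = ρ²(1+C_s²)/(2(1−ρ)) = 0.2835·(1+0.857)/(2·0.4676)
= 0.2835·1.8570/0.9351 = 0.56300

Final: 0.56300


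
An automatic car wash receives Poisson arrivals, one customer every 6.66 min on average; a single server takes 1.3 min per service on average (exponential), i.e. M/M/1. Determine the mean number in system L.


λ = 60/6.66 = 9.0090 /hr
μ = 60/1.3 = 46.1538 /hr
ρ = λ/μ = 9.0090/46.1538 = 0.1952
L = ρ/(1−ρ) = 0.1952/0.8048 = 0.2425

Final: 0.2425


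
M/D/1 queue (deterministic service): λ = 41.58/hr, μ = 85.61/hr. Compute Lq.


ρ = 41.58/85.61 = 0.4857
M/D/1: Lq = ρ²/(2(1−ρ)) = 0.2359/(2·0.5143) = 0.22933

Final: 0.22933


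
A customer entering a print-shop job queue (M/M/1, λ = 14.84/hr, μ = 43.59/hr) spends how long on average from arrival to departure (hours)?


W = 1/(μ−λ) = 1/(43.59 − 14.84) = 1/28.75 = 0.03478 hr

Final: 0.03478 hr


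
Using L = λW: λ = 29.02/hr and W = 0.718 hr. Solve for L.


L = λW = 29.02·0.718 = 20.8364

Final: 20.8364


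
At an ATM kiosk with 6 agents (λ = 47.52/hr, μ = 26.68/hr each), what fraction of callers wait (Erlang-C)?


a = λ/μ = 1.7811; ρ = a/6 = 0.2969
P₀ = 0.168329 (from M/M/c formula)
C(c,a) = [a^c/(c!(1−ρ))]·P₀ = [31.92594/(720·0.7031)]·0.168329
= 0.06306·0.168329 = 0.010615

Final: 0.010615


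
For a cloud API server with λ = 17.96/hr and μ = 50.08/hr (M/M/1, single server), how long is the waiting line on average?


ρ = 17.96/50.08 = 0.3586
Lq = ρ²/(1−ρ) = 0.1286/0.6414 = 0.2005

Final: 0.2005


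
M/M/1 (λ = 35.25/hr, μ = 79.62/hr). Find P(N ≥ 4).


ρ = 35.25/79.62 = 0.4427
P(N ≥ n) = ρ^n = 0.4427^4 = 0.038419

Final: 0.038419


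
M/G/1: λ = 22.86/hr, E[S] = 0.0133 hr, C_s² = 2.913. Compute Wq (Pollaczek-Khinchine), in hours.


ρ = λ·E[S] = 22.86·0.0133 = 0.3040
E[S²] = E[S]²(1+C_s²) = 0.0133²·(1+2.913) = 0.0006922
Wq = λ·E[S²]/(2(1−ρ)) = 22.86·0.0006922/(2·0.6960) = 0.01137 hr

Final: 0.01137 hr


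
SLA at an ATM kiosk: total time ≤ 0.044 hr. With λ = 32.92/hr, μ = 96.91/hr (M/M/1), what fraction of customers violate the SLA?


W ~ Exponential(μ−λ) for M/M/1.
μ − λ = 96.91 − 32.92 = 63.9900
P(W > t) = e^{−(μ−λ)t} = e^{−2.8156} = 0.059871

Final: 0.059871


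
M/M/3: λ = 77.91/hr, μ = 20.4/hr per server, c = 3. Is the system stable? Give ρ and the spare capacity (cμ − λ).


Total capacity cμ = 3·20.4 = 61.20/hr
ρ = λ/(cμ) = 77.91/61.20 = 1.2730
Stable ⇔ ρ < 1: NO
Spare capacity = cμ − λ = 61.20 − 77.91 = -16.71/hr

Final: ρ = 1.2730; unstable; margin = -16.71/hr


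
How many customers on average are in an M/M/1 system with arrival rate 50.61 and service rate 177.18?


ρ = λ/μ = 50.61/177.18 = 0.2856
L = ρ/(1−ρ) = 0.2856/(1 − 0.2856) = 0.2856/0.7144 = 0.3999

Final: 0.3999


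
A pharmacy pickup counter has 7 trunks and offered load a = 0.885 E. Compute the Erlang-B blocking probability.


B(c,a) = (a^c/c!) / Σ_{k=0}^{c} a^k/k!
a^7/7! = 0.00008437
Σ terms (k=0..7): 1.00000 + 0.88500 + 0.39161 + 0.11553 + 0.02556 + 0.004524 + 0.0006673 + 0.00008437 = 2.422974
B = 0.00008437/2.422974 = 0.00003482

Final: 0.00003482


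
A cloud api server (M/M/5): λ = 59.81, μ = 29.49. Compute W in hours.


a = 2.0281; ρ = 0.4056; P₀ = 0.130525
Lq = P₀·a^c·ρ/(c!(1−ρ)²) = 0.04286
Wq = Lq/λ = 0.04286/59.81 = 0.0007166 hr
W = Wq + 1/μ = 0.0007166 + 0.03391 = 0.03463 hr

Final: 0.03463 hr


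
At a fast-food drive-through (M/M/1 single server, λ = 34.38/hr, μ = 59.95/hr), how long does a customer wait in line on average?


ρ = 34.38/59.95 = 0.5735
Wq = ρ/(μ−λ) = 0.5735/(59.95 − 34.38) = 0.5735/25.57 = 0.02243 hr

Final: 0.02243 hr


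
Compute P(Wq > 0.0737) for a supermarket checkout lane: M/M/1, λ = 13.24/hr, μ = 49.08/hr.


ρ = 13.24/49.08 = 0.2698
P(Wq > t) = ρ·e^{−(μ−λ)t} = 0.2698·e^{−2.6414}
= 0.2698·0.071261 = 0.019224

Final: 0.019224


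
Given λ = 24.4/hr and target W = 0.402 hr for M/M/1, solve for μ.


W = 1/(μ−λ) ⇒ μ − λ = 1/W = 1/0.402 = 2.4876
μ = λ + 1/W = 24.4 + 2.4876 = 26.8876 per hr

Final: 26.8876 /hr


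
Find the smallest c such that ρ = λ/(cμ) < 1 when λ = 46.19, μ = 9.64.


Stability requires cμ > λ ⇔ c > λ/μ.
λ/μ = 46.19/9.64 = 4.7915
Minimum integer c = ⌊4.7915⌋ + 1 = 5
Check: 5·9.64 = 48.20 > 46.19, while 4·9.64 = 38.56 ≤ 46.19

Final: 5 servers


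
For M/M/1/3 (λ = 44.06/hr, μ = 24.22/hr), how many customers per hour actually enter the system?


ρ = 1.8192; P_K = (1−ρ)ρ^3/(1−ρ^4) = 0.495543
λ_eff = λ(1 − P_K) = 44.06·(1 − 0.495543) = 44.06·0.504457 = 22.2264 /hr

Final: 22.2264 /hr


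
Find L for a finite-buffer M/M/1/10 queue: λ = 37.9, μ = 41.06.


ρ = 37.9/41.06 = 0.9230
L = ρ[1 − (K+1)ρ^K + Kρ^(K+1)] / [(1−ρ)(1−ρ^(K+1))]
Numerator: 0.9230·(1 − 11·0.448955 + 10·0.414403) = 0.189710
Denominator: (0.07696)·(0.585597) = 0.045068
L = 0.189710/0.045068 = 4.2094

Final: 4.2094


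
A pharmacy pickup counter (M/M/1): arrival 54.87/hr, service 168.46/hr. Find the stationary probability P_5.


ρ = 54.87/168.46 = 0.3257
P_n = (1−ρ)·ρ^n = (1 − 0.3257)·0.3257^5 = 0.6743·0.003666 = 0.002472

Final: 0.002472


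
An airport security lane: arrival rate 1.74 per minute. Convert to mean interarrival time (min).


Mean interarrival time = 1/λ = 1/1.74 minute = 0.57471 minute
In minutes: 0.57471 × 1 = 0.5747 min

Final: 0.5747 min


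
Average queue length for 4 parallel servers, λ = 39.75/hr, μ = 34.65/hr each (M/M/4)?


a = λ/μ = 1.1472; ρ = a/4 = 0.2868
P₀ = 0.316655
Lq = P₀·a^c·ρ / (c!·(1−ρ)²) = 0.316655·1.73195·0.2868/(24·0.50866)
= 0.01288

Final: 0.01288


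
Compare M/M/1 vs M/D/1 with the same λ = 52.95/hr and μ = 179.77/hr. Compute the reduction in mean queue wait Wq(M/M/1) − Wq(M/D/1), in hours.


ρ = 52.95/179.77 = 0.2945
Wq(M/M/1) = ρ/(μ−λ) = 0.2945/126.82 = 0.002323 hr
Wq(M/D/1) = ρ/(2(μ−λ)) = 0.001161 hr
Savings = 0.002323 − 0.001161 = 0.001161 hr

Final: 0.001161 hr


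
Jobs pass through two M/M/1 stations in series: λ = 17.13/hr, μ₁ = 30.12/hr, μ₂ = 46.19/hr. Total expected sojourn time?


Each node sees arrival rate λ = 17.13/hr (tandem ⇒ throughput preserved).
W₁ = 1/(μ₁−λ) = 1/(30.12−17.13) = 0.07698 hr
W₂ = 1/(μ₂−λ) = 1/(46.19−17.13) = 0.03441 hr
W_total = W₁ + W₂ = 0.07698 + 0.03441 = 0.11139 hr

Final: 0.11139 hr


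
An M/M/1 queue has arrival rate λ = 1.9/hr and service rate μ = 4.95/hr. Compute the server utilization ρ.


ρ = λ/μ = 1.9/4.95 = 0.3838

Final: 0.3838


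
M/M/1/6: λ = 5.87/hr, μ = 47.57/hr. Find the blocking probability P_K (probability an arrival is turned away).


ρ = λ/μ = 5.87/47.57 = 0.1234
P_K = (1−ρ)ρ^K/(1−ρ^(K+1)) = (0.8766·0.000003530)/(1 − 0.0000004356)
= 0.000003095/1.000000 = 0.000003095

Final: 0.000003095


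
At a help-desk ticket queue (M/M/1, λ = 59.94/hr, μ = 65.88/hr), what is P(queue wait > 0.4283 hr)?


ρ = 59.94/65.88 = 0.9098
P(Wq > t) = ρ·e^{−(μ−λ)t} = 0.9098·e^{−2.5441}
= 0.9098·0.078544 = 0.071462

Final: 0.071462


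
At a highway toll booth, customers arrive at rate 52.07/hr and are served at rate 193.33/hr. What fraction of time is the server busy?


ρ = λ/μ = 52.07/193.33 = 0.2693

Final: 0.2693
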